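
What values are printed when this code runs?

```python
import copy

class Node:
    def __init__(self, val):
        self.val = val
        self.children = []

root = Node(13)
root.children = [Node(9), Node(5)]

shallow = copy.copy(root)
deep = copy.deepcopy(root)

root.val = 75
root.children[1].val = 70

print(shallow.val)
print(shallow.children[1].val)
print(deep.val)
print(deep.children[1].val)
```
13
70
13
5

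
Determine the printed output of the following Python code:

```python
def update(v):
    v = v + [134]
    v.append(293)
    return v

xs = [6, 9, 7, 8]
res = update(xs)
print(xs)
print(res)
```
[6, 9, 7, 8]
[6, 9, 7, 8, 134, 293]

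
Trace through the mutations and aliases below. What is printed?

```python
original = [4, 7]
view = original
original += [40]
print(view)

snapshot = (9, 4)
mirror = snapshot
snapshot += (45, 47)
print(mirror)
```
[4, 7, 40]
(9, 4)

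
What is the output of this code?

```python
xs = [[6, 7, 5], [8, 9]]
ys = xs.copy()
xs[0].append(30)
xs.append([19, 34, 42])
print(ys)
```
[[6, 7, 5, 30], [8, 9]]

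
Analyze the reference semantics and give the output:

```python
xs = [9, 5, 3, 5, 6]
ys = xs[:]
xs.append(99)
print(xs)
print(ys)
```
[9, 5, 3, 5, 6, 99]
[9, 5, 3, 5, 6]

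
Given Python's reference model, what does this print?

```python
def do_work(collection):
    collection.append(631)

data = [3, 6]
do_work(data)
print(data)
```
[3, 6, 631]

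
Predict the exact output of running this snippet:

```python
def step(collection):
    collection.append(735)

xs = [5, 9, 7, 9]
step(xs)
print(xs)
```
[5, 9, 7, 9, 735]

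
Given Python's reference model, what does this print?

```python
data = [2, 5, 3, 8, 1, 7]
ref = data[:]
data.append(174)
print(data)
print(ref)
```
[2, 5, 3, 8, 1, 7, 174]
[2, 5, 3, 8, 1, 7]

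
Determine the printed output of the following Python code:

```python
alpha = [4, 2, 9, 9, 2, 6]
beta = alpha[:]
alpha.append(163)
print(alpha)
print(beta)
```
[4, 2, 9, 9, 2, 6, 163]
[4, 2, 9, 9, 2, 6]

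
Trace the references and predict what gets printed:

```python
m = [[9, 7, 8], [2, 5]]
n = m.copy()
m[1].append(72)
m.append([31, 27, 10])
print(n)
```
[[9, 7, 8], [2, 5, 72]]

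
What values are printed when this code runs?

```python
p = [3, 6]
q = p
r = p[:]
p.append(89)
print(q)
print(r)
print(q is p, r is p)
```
[3, 6, 89]
[3, 6]
True False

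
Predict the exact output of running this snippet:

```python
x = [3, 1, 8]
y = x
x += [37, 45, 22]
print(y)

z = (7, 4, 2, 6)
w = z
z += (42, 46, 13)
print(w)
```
[3, 1, 8, 37, 45, 22]
(7, 4, 2, 6)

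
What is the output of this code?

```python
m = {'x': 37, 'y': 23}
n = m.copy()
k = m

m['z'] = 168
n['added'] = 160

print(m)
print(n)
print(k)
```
{'x': 37, 'y': 23, 'z': 168}
{'x': 37, 'y': 23, 'added': 160}
{'x': 37, 'y': 23, 'z': 168}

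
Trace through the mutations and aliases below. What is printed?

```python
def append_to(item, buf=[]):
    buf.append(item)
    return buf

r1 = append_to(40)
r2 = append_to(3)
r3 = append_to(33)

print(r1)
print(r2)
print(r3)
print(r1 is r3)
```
[40, 3, 33]
[40, 3, 33]
[40, 3, 33]
True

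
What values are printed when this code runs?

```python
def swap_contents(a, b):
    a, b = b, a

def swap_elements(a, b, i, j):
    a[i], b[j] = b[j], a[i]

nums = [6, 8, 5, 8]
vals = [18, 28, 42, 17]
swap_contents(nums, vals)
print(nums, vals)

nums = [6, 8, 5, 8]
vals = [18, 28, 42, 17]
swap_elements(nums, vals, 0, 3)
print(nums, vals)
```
[6, 8, 5, 8] [18, 28, 42, 17]
[17, 8, 5, 8] [18, 28, 42, 6]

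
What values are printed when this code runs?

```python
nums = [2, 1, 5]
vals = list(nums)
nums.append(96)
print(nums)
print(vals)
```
[2, 1, 5, 96]
[2, 1, 5]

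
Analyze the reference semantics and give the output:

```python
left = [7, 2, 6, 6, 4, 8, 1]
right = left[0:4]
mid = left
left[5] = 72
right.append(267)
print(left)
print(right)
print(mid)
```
[7, 2, 6, 6, 4, 72, 1]
[7, 2, 6, 6, 267]
[7, 2, 6, 6, 4, 72, 1]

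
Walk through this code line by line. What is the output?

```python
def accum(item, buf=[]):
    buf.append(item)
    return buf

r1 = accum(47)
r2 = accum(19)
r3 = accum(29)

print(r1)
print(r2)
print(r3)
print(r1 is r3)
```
[47, 19, 29]
[47, 19, 29]
[47, 19, 29]
True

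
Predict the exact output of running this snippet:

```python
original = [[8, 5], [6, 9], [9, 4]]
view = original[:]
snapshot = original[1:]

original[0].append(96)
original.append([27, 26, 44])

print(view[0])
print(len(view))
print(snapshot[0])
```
[8, 5, 96]
3
[6, 9]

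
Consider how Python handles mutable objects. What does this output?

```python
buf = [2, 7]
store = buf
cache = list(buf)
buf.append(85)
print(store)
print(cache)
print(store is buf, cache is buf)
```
[2, 7, 85]
[2, 7]
True False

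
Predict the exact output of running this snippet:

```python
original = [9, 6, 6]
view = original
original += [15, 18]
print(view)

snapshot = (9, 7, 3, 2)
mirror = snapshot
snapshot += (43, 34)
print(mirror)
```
[9, 6, 6, 15, 18]
(9, 7, 3, 2)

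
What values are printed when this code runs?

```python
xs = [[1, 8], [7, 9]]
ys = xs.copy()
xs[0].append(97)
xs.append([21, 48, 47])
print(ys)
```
[[1, 8, 97], [7, 9]]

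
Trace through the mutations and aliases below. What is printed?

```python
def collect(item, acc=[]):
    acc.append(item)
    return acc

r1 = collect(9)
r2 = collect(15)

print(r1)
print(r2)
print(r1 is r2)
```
[9, 15]
[9, 15]
True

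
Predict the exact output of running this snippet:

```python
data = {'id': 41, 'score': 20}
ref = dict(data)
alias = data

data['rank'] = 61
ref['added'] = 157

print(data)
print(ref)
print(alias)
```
{'id': 41, 'score': 20, 'rank': 61}
{'id': 41, 'score': 20, 'added': 157}
{'id': 41, 'score': 20, 'rank': 61}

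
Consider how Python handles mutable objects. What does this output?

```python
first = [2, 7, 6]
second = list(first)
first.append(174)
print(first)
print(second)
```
[2, 7, 6, 174]
[2, 7, 6]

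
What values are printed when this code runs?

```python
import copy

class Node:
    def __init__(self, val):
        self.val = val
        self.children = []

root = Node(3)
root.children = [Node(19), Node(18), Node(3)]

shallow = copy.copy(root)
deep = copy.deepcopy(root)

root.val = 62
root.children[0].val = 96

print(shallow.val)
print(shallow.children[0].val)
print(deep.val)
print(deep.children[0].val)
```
3
96
3
19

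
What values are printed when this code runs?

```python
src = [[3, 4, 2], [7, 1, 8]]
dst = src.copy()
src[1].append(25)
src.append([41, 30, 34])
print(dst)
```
[[3, 4, 2], [7, 1, 8, 25]]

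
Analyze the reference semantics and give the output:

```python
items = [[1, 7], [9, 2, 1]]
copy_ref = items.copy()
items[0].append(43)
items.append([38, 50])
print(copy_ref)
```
[[1, 7, 43], [9, 2, 1]]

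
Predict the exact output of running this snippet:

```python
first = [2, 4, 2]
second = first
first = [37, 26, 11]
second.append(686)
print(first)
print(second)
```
[37, 26, 11]
[2, 4, 2, 686]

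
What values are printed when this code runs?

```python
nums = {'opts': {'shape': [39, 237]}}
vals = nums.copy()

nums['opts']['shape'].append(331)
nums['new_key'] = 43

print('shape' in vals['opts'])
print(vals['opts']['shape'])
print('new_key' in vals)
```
True
[39, 237, 331]
False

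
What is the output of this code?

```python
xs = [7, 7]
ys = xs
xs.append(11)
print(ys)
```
[7, 7, 11]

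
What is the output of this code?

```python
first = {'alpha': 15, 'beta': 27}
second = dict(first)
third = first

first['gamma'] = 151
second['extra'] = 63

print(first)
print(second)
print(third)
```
{'alpha': 15, 'beta': 27, 'gamma': 151}
{'alpha': 15, 'beta': 27, 'extra': 63}
{'alpha': 15, 'beta': 27, 'gamma': 151}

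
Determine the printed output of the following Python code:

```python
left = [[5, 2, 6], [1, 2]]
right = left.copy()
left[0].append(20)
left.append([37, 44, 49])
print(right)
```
[[5, 2, 6, 20], [1, 2]]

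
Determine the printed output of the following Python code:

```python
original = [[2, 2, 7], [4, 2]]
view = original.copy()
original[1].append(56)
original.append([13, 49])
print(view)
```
[[2, 2, 7], [4, 2, 56]]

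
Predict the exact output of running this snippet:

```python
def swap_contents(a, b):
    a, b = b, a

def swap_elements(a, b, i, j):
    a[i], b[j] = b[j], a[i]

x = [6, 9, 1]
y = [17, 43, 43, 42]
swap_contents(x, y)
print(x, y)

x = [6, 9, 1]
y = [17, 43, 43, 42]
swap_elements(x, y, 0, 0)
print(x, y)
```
[6, 9, 1] [17, 43, 43, 42]
[17, 9, 1] [6, 43, 43, 42]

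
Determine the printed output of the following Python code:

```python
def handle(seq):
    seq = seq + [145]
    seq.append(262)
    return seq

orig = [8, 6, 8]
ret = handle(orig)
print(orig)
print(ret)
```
[8, 6, 8]
[8, 6, 8, 145, 262]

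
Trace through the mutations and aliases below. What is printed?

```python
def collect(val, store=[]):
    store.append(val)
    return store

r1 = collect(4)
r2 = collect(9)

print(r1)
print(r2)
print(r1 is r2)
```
[4, 9]
[4, 9]
True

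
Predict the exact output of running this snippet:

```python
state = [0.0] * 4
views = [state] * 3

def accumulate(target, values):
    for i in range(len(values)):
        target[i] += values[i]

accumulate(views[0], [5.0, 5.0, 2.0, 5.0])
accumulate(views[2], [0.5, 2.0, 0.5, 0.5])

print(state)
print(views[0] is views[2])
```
[5.5, 7.0, 2.5, 5.5]
True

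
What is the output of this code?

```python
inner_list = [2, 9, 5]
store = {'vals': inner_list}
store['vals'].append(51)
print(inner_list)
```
[2, 9, 5, 51]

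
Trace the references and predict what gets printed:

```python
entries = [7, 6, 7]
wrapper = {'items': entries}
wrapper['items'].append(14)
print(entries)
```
[7, 6, 7, 14]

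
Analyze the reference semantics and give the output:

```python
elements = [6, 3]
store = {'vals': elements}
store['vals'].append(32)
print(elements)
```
[6, 3, 32]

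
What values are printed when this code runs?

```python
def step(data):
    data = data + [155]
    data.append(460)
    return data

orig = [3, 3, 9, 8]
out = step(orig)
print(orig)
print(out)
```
[3, 3, 9, 8]
[3, 3, 9, 8, 155, 460]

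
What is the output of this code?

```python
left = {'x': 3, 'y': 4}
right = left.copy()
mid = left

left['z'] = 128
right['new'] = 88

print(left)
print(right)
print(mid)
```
{'x': 3, 'y': 4, 'z': 128}
{'x': 3, 'y': 4, 'new': 88}
{'x': 3, 'y': 4, 'z': 128}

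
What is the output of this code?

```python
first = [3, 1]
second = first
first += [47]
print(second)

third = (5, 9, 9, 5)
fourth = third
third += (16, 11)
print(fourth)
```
[3, 1, 47]
(5, 9, 9, 5)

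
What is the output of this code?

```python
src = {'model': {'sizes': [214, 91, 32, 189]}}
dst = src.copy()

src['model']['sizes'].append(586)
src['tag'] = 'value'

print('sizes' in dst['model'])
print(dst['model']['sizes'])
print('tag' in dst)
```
True
[214, 91, 32, 189, 586]
False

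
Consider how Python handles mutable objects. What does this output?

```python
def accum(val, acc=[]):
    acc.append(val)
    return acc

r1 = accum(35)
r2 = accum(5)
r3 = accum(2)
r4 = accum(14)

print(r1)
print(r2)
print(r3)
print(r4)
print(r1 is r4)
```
[35, 5, 2, 14]
[35, 5, 2, 14]
[35, 5, 2, 14]
[35, 5, 2, 14]
True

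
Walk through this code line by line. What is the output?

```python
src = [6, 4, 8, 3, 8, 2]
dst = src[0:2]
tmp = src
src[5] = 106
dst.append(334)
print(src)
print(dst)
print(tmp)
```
[6, 4, 8, 3, 8, 106]
[6, 4, 334]
[6, 4, 8, 3, 8, 106]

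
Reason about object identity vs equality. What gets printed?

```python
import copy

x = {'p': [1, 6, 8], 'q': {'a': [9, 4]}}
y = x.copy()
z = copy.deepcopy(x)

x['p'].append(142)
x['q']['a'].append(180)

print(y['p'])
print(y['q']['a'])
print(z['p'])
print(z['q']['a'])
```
[1, 6, 8, 142]
[9, 4, 180]
[1, 6, 8]
[9, 4]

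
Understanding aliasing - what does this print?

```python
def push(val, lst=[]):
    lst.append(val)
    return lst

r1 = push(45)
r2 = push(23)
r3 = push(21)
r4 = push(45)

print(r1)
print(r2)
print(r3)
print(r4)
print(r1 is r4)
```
[45, 23, 21, 45]
[45, 23, 21, 45]
[45, 23, 21, 45]
[45, 23, 21, 45]
True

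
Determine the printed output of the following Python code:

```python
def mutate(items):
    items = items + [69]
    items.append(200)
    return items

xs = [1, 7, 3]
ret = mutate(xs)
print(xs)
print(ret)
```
[1, 7, 3]
[1, 7, 3, 69, 200]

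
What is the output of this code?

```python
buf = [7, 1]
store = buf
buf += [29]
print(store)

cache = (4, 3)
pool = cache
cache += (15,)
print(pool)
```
[7, 1, 29]
(4, 3)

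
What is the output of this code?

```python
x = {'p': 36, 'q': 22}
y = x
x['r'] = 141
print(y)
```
{'p': 36, 'q': 22, 'r': 141}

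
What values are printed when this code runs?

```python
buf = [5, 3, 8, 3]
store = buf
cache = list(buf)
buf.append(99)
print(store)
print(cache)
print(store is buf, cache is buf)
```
[5, 3, 8, 3, 99]
[5, 3, 8, 3]
True False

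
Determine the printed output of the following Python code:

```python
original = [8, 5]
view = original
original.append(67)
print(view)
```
[8, 5, 67]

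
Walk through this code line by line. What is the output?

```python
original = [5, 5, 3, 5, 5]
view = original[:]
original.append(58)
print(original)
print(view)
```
[5, 5, 3, 5, 5, 58]
[5, 5, 3, 5, 5]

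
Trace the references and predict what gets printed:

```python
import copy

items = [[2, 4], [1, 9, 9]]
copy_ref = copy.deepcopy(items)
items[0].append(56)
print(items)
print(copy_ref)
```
[[2, 4, 56], [1, 9, 9]]
[[2, 4], [1, 9, 9]]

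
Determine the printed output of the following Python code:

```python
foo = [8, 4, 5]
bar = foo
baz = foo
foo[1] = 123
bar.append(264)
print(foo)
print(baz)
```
[8, 123, 5, 264]
[8, 123, 5, 264]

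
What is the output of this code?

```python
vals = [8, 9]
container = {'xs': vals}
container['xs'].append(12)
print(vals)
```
[8, 9, 12]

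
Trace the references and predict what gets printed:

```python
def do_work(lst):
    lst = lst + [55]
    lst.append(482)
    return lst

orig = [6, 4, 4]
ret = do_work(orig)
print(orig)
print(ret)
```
[6, 4, 4]
[6, 4, 4, 55, 482]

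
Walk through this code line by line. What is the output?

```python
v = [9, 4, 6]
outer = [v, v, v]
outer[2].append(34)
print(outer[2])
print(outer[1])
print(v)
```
[9, 4, 6, 34]
[9, 4, 6, 34]
[9, 4, 6, 34]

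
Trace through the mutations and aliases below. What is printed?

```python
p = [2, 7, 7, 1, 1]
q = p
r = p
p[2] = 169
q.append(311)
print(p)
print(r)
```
[2, 7, 169, 1, 1, 311]
[2, 7, 169, 1, 1, 311]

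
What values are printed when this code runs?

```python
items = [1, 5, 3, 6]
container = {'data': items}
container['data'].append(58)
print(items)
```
[1, 5, 3, 6, 58]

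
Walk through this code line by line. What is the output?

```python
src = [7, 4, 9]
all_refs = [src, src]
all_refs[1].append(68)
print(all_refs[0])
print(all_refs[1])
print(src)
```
[7, 4, 9, 68]
[7, 4, 9, 68]
[7, 4, 9, 68]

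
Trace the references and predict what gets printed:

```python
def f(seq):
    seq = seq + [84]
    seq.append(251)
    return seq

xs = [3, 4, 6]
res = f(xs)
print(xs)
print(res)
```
[3, 4, 6]
[3, 4, 6, 84, 251]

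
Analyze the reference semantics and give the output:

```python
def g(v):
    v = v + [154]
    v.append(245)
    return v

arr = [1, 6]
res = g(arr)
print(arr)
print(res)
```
[1, 6]
[1, 6, 154, 245]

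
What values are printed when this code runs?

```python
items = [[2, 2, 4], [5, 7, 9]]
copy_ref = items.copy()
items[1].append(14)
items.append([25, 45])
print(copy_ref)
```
[[2, 2, 4], [5, 7, 9, 14]]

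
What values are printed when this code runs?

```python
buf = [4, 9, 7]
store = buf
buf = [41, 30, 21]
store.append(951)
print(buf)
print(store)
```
[41, 30, 21]
[4, 9, 7, 951]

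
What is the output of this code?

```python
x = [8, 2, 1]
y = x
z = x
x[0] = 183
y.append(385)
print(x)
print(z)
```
[183, 2, 1, 385]
[183, 2, 1, 385]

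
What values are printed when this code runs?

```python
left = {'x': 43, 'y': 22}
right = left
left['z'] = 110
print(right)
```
{'x': 43, 'y': 22, 'z': 110}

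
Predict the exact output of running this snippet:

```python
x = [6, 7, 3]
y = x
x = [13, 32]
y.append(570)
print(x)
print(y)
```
[13, 32]
[6, 7, 3, 570]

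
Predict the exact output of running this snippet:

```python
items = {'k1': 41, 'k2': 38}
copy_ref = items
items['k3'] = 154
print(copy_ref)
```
{'k1': 41, 'k2': 38, 'k3': 154}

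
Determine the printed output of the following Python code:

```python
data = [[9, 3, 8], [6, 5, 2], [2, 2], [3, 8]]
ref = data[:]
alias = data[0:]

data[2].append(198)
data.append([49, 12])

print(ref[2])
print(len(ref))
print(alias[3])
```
[2, 2, 198]
4
[3, 8]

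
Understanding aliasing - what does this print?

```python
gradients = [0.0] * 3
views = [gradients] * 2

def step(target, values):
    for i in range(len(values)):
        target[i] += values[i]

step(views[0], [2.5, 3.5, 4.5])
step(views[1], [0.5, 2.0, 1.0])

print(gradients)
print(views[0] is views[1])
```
[3.0, 5.5, 5.5]
True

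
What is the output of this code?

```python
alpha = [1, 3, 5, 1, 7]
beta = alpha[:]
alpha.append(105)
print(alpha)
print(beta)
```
[1, 3, 5, 1, 7, 105]
[1, 3, 5, 1, 7]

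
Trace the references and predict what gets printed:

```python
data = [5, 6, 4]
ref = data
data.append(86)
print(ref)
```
[5, 6, 4, 86]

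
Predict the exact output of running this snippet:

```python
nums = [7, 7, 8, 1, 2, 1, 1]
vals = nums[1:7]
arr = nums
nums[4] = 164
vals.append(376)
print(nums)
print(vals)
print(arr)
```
[7, 7, 8, 1, 164, 1, 1]
[7, 8, 1, 2, 1, 1, 376]
[7, 7, 8, 1, 164, 1, 1]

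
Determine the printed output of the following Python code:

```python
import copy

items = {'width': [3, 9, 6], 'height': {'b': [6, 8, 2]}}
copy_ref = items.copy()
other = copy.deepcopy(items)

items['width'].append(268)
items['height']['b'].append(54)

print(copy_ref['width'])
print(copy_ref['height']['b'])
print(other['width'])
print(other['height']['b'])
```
[3, 9, 6, 268]
[6, 8, 2, 54]
[3, 9, 6]
[6, 8, 2]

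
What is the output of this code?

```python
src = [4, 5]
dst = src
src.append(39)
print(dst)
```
[4, 5, 39]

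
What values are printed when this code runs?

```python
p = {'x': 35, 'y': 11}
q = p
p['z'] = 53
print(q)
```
{'x': 35, 'y': 11, 'z': 53}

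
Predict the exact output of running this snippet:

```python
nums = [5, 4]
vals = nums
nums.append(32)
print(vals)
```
[5, 4, 32]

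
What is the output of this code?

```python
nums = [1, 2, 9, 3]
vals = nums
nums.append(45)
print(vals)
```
[1, 2, 9, 3, 45]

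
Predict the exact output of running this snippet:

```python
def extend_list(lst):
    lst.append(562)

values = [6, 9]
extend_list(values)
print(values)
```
[6, 9, 562]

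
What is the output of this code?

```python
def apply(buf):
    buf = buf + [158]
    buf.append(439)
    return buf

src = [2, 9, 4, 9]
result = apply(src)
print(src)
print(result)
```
[2, 9, 4, 9]
[2, 9, 4, 9, 158, 439]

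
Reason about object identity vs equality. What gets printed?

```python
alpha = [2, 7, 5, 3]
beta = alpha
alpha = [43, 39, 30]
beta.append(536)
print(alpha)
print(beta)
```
[43, 39, 30]
[2, 7, 5, 3, 536]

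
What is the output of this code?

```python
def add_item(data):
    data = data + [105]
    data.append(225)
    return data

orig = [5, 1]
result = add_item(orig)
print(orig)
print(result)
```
[5, 1]
[5, 1, 105, 225]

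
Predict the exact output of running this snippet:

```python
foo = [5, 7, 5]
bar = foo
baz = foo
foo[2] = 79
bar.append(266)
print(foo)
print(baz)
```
[5, 7, 79, 266]
[5, 7, 79, 266]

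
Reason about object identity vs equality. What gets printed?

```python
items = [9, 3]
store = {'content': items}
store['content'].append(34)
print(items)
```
[9, 3, 34]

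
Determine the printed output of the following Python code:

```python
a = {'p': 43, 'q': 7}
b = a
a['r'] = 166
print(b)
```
{'p': 43, 'q': 7, 'r': 166}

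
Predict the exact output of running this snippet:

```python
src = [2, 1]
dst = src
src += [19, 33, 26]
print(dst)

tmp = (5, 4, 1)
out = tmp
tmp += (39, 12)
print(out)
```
[2, 1, 19, 33, 26]
(5, 4, 1)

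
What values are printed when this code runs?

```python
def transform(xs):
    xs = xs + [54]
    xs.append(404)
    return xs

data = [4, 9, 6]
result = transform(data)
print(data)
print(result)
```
[4, 9, 6]
[4, 9, 6, 54, 404]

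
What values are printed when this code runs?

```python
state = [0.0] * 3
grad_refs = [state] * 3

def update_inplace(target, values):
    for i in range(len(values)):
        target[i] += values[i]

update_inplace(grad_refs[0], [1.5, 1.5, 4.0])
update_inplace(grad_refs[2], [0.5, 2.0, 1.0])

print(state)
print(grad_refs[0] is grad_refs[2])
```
[2.0, 3.5, 5.0]
True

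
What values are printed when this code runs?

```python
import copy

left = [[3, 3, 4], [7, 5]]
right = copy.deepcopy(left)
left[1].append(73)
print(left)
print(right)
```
[[3, 3, 4], [7, 5, 73]]
[[3, 3, 4], [7, 5]]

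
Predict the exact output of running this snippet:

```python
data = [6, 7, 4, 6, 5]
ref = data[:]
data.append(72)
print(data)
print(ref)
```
[6, 7, 4, 6, 5, 72]
[6, 7, 4, 6, 5]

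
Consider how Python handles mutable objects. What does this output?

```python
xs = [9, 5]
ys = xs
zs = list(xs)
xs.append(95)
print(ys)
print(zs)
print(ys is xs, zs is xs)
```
[9, 5, 95]
[9, 5]
True False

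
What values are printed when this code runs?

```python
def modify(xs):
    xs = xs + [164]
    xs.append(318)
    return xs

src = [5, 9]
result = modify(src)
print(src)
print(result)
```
[5, 9]
[5, 9, 164, 318]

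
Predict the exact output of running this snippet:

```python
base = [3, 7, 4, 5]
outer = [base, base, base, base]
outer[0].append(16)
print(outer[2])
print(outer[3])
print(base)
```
[3, 7, 4, 5, 16]
[3, 7, 4, 5, 16]
[3, 7, 4, 5, 16]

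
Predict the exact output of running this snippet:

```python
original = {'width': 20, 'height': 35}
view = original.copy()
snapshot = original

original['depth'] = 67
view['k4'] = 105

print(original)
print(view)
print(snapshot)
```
{'width': 20, 'height': 35, 'depth': 67}
{'width': 20, 'height': 35, 'k4': 105}
{'width': 20, 'height': 35, 'depth': 67}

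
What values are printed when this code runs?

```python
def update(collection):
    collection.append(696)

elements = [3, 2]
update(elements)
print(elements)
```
[3, 2, 696]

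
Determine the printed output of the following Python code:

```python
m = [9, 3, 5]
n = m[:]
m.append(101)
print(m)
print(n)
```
[9, 3, 5, 101]
[9, 3, 5]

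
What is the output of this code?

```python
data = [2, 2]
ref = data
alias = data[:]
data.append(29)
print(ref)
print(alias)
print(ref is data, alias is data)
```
[2, 2, 29]
[2, 2]
True False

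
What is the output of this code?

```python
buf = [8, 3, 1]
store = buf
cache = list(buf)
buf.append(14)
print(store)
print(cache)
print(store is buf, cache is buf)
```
[8, 3, 1, 14]
[8, 3, 1]
True False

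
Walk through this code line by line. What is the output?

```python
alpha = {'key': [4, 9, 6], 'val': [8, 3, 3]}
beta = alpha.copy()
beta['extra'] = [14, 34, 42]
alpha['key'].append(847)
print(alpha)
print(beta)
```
{'key': [4, 9, 6, 847], 'val': [8, 3, 3]}
{'key': [4, 9, 6, 847], 'val': [8, 3, 3], 'extra': [14, 34, 42]}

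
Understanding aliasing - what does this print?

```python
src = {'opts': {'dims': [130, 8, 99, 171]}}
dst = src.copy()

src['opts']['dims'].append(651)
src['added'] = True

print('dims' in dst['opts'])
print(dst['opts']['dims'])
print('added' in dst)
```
True
[130, 8, 99, 171, 651]
False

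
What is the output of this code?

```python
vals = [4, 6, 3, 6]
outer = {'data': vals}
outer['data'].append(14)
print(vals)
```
[4, 6, 3, 6, 14]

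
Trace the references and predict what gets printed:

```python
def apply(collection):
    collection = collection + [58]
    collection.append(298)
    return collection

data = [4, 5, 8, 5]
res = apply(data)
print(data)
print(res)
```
[4, 5, 8, 5]
[4, 5, 8, 5, 58, 298]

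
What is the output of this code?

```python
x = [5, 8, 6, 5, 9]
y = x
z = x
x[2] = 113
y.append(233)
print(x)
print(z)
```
[5, 8, 113, 5, 9, 233]
[5, 8, 113, 5, 9, 233]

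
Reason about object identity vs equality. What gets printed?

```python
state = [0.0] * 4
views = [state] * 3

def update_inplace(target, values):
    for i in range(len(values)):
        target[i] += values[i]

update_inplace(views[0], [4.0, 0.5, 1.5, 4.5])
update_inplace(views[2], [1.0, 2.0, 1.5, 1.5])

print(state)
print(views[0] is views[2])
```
[5.0, 2.5, 3.0, 6.0]
True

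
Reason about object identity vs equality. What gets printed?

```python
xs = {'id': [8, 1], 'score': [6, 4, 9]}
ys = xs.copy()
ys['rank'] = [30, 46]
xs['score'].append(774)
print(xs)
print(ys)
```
{'id': [8, 1], 'score': [6, 4, 9, 774]}
{'id': [8, 1], 'score': [6, 4, 9, 774], 'rank': [30, 46]}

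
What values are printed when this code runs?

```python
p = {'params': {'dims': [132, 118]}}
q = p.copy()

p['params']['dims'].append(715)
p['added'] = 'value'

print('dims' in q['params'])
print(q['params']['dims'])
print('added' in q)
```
True
[132, 118, 715]
False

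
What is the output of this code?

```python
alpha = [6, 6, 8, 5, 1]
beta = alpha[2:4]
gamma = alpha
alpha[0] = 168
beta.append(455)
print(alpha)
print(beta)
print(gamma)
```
[168, 6, 8, 5, 1]
[8, 5, 455]
[168, 6, 8, 5, 1]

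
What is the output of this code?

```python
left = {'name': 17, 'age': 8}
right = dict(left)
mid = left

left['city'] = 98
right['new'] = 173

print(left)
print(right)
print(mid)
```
{'name': 17, 'age': 8, 'city': 98}
{'name': 17, 'age': 8, 'new': 173}
{'name': 17, 'age': 8, 'city': 98}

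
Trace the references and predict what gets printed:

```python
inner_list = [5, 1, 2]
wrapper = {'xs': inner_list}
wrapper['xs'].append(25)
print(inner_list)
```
[5, 1, 2, 25]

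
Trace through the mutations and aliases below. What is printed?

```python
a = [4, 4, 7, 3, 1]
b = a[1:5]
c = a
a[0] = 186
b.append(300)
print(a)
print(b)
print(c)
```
[186, 4, 7, 3, 1]
[4, 7, 3, 1, 300]
[186, 4, 7, 3, 1]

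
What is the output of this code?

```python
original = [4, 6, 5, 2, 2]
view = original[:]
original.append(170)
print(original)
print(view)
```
[4, 6, 5, 2, 2, 170]
[4, 6, 5, 2, 2]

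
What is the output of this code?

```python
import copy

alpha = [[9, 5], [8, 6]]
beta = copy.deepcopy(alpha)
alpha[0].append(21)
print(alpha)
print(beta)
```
[[9, 5, 21], [8, 6]]
[[9, 5], [8, 6]]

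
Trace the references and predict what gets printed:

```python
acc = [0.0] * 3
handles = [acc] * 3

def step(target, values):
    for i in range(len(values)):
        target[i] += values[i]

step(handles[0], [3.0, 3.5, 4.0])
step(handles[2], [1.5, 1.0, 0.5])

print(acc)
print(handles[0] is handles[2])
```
[4.5, 4.5, 4.5]
True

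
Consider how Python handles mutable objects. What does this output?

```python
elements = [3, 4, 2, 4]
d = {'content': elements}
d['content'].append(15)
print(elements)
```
[3, 4, 2, 4, 15]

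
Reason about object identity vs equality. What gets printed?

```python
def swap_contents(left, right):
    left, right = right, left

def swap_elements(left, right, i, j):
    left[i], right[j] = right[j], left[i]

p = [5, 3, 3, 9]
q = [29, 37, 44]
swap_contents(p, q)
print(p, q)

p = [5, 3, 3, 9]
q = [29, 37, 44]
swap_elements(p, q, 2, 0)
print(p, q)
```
[5, 3, 3, 9] [29, 37, 44]
[5, 3, 29, 9] [3, 37, 44]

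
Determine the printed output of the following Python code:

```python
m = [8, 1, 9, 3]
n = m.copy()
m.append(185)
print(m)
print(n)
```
[8, 1, 9, 3, 185]
[8, 1, 9, 3]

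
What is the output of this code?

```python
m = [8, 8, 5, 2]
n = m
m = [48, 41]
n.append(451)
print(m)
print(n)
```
[48, 41]
[8, 8, 5, 2, 451]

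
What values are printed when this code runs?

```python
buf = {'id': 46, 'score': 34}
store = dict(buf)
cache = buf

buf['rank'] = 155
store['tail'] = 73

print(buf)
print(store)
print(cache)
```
{'id': 46, 'score': 34, 'rank': 155}
{'id': 46, 'score': 34, 'tail': 73}
{'id': 46, 'score': 34, 'rank': 155}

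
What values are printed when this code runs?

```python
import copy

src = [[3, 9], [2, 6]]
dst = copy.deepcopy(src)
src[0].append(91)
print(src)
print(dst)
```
[[3, 9, 91], [2, 6]]
[[3, 9], [2, 6]]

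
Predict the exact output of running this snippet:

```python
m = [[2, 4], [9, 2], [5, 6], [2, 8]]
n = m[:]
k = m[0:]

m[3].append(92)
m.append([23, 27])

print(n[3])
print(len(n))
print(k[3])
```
[2, 8, 92]
4
[2, 8, 92]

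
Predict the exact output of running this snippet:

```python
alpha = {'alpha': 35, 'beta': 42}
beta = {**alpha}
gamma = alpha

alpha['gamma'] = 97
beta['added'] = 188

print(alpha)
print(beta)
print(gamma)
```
{'alpha': 35, 'beta': 42, 'gamma': 97}
{'alpha': 35, 'beta': 42, 'added': 188}
{'alpha': 35, 'beta': 42, 'gamma': 97}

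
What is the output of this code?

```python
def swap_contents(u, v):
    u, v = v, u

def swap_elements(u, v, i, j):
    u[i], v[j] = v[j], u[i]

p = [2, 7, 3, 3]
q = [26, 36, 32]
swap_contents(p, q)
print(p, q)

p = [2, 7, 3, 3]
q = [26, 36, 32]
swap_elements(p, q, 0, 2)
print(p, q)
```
[2, 7, 3, 3] [26, 36, 32]
[32, 7, 3, 3] [26, 36, 2]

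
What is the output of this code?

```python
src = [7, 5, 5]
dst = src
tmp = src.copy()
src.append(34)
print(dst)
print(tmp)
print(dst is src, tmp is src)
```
[7, 5, 5, 34]
[7, 5, 5]
True False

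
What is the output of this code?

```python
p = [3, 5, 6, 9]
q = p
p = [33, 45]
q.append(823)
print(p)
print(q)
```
[33, 45]
[3, 5, 6, 9, 823]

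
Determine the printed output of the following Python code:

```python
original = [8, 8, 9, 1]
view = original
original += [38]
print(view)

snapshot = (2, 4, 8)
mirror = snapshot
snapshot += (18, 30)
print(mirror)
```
[8, 8, 9, 1, 38]
(2, 4, 8)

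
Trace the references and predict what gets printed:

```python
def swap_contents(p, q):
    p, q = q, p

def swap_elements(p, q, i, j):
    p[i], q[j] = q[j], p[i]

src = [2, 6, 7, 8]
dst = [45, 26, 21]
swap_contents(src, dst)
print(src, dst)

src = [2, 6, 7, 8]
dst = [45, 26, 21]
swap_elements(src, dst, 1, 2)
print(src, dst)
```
[2, 6, 7, 8] [45, 26, 21]
[2, 21, 7, 8] [45, 26, 6]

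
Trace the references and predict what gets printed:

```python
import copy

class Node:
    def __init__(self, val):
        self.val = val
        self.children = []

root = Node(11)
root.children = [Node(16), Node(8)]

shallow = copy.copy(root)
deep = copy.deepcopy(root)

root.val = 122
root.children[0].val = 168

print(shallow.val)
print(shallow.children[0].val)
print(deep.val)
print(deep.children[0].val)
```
11
168
11
16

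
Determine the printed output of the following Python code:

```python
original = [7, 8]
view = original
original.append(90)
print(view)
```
[7, 8, 90]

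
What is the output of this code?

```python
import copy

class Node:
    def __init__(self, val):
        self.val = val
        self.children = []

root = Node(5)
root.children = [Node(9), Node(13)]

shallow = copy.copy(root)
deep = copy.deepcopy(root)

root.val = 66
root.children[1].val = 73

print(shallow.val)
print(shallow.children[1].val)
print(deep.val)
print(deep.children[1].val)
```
5
73
5
13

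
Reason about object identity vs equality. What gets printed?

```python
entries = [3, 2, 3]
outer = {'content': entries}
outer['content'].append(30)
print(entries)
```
[3, 2, 3, 30]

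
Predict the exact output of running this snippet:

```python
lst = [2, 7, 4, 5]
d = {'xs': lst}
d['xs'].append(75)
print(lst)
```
[2, 7, 4, 5, 75]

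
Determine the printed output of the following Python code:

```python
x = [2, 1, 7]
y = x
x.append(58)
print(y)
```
[2, 1, 7, 58]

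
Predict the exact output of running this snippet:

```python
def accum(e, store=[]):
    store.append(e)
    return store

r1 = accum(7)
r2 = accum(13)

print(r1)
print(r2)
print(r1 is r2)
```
[7, 13]
[7, 13]
True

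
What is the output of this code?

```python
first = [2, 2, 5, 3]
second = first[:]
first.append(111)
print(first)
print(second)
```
[2, 2, 5, 3, 111]
[2, 2, 5, 3]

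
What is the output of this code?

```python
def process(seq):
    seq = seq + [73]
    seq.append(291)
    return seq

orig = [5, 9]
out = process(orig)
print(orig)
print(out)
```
[5, 9]
[5, 9, 73, 291]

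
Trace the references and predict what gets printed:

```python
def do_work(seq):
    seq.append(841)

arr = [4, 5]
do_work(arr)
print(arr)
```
[4, 5, 841]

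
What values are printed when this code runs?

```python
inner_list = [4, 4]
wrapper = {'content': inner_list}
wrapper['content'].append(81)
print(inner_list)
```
[4, 4, 81]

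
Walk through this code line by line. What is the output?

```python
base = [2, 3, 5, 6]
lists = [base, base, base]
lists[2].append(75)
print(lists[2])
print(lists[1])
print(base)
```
[2, 3, 5, 6, 75]
[2, 3, 5, 6, 75]
[2, 3, 5, 6, 75]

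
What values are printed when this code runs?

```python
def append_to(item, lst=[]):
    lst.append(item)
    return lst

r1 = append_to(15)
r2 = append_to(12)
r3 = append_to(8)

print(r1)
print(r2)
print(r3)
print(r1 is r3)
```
[15, 12, 8]
[15, 12, 8]
[15, 12, 8]
True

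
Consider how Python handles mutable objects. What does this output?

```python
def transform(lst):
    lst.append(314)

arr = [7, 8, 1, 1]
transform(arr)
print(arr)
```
[7, 8, 1, 1, 314]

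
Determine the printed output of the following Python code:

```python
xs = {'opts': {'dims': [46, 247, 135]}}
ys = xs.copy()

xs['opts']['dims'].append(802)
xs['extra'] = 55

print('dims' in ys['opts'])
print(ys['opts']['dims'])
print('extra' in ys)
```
True
[46, 247, 135, 802]
False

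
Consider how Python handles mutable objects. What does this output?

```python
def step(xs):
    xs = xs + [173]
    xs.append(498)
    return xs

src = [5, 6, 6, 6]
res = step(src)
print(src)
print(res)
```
[5, 6, 6, 6]
[5, 6, 6, 6, 173, 498]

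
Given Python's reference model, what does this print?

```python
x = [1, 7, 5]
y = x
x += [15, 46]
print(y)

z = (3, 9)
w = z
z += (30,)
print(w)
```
[1, 7, 5, 15, 46]
(3, 9)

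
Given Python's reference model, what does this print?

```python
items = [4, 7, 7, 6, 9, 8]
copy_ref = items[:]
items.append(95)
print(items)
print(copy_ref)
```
[4, 7, 7, 6, 9, 8, 95]
[4, 7, 7, 6, 9, 8]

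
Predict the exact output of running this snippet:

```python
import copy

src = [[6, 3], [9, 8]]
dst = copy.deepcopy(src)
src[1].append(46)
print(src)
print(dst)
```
[[6, 3], [9, 8, 46]]
[[6, 3], [9, 8]]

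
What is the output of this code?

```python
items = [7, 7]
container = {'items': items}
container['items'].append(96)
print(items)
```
[7, 7, 96]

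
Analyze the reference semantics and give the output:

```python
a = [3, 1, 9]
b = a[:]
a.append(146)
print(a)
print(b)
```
[3, 1, 9, 146]
[3, 1, 9]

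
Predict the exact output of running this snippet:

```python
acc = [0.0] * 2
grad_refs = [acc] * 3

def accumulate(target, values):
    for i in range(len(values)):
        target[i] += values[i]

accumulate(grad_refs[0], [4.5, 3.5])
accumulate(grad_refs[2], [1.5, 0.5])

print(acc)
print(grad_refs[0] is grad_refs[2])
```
[6.0, 4.0]
True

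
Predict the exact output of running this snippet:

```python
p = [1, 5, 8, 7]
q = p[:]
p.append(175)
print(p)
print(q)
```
[1, 5, 8, 7, 175]
[1, 5, 8, 7]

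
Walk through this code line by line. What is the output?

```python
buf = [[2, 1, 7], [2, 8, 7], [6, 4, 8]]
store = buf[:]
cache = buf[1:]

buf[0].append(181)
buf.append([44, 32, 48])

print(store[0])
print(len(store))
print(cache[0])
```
[2, 1, 7, 181]
3
[2, 8, 7]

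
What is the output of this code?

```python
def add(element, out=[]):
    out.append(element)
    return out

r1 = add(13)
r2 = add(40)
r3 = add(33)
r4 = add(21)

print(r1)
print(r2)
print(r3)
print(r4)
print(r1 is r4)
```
[13, 40, 33, 21]
[13, 40, 33, 21]
[13, 40, 33, 21]
[13, 40, 33, 21]
True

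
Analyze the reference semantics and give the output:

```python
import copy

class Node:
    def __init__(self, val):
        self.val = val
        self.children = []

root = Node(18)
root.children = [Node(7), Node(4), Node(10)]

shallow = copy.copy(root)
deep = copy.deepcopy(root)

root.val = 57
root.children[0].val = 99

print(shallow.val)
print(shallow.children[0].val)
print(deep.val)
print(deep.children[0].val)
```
18
99
18
7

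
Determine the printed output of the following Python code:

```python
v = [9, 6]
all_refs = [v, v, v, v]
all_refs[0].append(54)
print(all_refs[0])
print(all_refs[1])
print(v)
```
[9, 6, 54]
[9, 6, 54]
[9, 6, 54]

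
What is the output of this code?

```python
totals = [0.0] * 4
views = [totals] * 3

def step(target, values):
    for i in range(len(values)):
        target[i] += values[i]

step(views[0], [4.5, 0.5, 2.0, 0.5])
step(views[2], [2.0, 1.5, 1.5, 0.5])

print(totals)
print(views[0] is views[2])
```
[6.5, 2.0, 3.5, 1.0]
True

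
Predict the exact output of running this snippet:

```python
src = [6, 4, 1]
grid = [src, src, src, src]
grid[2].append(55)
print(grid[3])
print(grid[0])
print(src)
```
[6, 4, 1, 55]
[6, 4, 1, 55]
[6, 4, 1, 55]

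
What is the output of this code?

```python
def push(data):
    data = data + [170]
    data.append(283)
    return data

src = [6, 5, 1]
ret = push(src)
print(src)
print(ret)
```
[6, 5, 1]
[6, 5, 1, 170, 283]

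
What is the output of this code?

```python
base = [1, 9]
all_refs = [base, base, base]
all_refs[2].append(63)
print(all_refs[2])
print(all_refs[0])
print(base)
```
[1, 9, 63]
[1, 9, 63]
[1, 9, 63]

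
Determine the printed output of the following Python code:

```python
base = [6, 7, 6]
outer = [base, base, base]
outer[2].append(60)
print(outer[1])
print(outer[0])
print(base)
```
[6, 7, 6, 60]
[6, 7, 6, 60]
[6, 7, 6, 60]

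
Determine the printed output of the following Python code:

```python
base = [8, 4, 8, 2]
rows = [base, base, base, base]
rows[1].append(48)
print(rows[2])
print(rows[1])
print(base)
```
[8, 4, 8, 2, 48]
[8, 4, 8, 2, 48]
[8, 4, 8, 2, 48]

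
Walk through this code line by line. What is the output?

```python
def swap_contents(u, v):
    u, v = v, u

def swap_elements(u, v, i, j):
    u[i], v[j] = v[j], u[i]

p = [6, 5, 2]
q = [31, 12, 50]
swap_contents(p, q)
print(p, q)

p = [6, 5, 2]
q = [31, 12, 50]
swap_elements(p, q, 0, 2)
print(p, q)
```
[6, 5, 2] [31, 12, 50]
[50, 5, 2] [31, 12, 6]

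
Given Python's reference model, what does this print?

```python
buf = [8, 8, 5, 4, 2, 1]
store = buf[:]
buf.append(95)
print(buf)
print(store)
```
[8, 8, 5, 4, 2, 1, 95]
[8, 8, 5, 4, 2, 1]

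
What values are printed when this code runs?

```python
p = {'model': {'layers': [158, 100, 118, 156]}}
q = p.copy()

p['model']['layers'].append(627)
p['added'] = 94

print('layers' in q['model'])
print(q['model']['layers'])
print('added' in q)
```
True
[158, 100, 118, 156, 627]
False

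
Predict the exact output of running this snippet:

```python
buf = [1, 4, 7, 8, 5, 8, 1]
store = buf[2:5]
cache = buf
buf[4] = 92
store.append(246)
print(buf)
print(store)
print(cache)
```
[1, 4, 7, 8, 92, 8, 1]
[7, 8, 5, 246]
[1, 4, 7, 8, 92, 8, 1]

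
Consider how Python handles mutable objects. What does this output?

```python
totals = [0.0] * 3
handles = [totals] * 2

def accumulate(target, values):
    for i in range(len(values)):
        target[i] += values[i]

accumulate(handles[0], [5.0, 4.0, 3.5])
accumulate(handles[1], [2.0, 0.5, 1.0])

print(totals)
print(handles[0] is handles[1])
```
[7.0, 4.5, 4.5]
True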